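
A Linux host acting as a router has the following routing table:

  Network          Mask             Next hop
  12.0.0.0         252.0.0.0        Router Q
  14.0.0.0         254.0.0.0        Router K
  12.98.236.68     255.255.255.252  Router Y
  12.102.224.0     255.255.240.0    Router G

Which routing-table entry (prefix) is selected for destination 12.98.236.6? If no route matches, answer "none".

Entries matching 12.98.236.6:
  12.0.0.0/6 (12.0.0.0 - 15.255.255.255)
Most specific is 12.0.0.0/6.

12.0.0.0/6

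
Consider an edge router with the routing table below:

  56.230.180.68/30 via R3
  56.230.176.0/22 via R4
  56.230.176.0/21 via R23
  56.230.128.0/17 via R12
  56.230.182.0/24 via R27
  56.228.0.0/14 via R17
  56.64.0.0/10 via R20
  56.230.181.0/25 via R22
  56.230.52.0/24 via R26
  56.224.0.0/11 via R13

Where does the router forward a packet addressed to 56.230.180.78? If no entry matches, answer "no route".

Routes whose prefix contains 56.230.180.78:
  56.224.0.0/11 (56.224.0.0 - 56.255.255.255) -> R13
  56.228.0.0/14 (56.228.0.0 - 56.231.255.255) -> R17
  56.230.128.0/17 (56.230.128.0 - 56.230.255.255) -> R12
  56.230.176.0/21 (56.230.176.0 - 56.230.183.255) -> R23
More-specific entries that do NOT match:
  56.230.180.68/30 (56.230.180.68 - 56.230.180.71) does not contain 56.230.180.78
  56.230.181.0/25 (56.230.181.0 - 56.230.181.127) does not contain 56.230.180.78
  56.230.182.0/24 (56.230.182.0 - 56.230.182.255) does not contain 56.230.180.78
  56.230.52.0/24 (56.230.52.0 - 56.230.52.255) does not contain 56.230.180.78
  56.230.176.0/22 (56.230.176.0 - 56.230.179.255) does not contain 56.230.180.78
Longest matching prefix is /21 -> next hop R23.

R23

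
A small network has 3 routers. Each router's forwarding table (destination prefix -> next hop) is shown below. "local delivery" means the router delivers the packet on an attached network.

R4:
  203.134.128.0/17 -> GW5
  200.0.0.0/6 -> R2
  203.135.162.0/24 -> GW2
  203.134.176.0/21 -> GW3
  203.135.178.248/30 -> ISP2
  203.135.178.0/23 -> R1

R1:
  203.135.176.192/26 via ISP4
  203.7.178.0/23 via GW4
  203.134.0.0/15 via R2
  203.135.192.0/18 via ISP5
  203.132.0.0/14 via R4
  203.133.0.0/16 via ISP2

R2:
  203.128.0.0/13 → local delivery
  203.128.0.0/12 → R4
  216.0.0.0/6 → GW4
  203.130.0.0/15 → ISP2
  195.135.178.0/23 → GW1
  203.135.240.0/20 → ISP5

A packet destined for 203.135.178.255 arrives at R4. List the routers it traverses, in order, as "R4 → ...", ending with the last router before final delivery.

R4 → R1 → R2

At R4: longest match for 203.135.178.255 is 203.135.178.0/23 -> R1
At R1: longest match for 203.135.178.255 is 203.134.0.0/15 -> R2
At R2: longest match for 203.135.178.255 is 203.128.0.0/13 -> local delivery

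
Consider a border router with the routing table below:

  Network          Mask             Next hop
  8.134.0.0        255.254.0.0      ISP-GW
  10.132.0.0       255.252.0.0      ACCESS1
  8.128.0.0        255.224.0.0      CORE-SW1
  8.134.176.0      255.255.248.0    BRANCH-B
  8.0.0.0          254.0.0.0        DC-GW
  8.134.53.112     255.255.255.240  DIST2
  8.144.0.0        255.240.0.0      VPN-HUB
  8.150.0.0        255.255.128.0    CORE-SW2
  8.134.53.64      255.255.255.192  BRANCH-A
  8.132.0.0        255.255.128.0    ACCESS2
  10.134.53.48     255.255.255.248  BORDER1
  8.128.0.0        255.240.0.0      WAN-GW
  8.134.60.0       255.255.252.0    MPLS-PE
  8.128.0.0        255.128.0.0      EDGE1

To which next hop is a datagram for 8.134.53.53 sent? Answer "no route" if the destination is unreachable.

ISP-GW

Routes whose prefix contains 8.134.53.53:
  8.0.0.0/7 (8.0.0.0 - 9.255.255.255) -> DC-GW
  8.128.0.0/9 (8.128.0.0 - 8.255.255.255) -> EDGE1
  8.128.0.0/11 (8.128.0.0 - 8.159.255.255) -> CORE-SW1
  8.128.0.0/12 (8.128.0.0 - 8.143.255.255) -> WAN-GW
  8.134.0.0/15 (8.134.0.0 - 8.135.255.255) -> ISP-GW
More-specific entries that do NOT match:
  10.134.53.48/29 (10.134.53.48 - 10.134.53.55) does not contain 8.134.53.53
  8.134.53.112/28 (8.134.53.112 - 8.134.53.127) does not contain 8.134.53.53
  8.134.53.64/26 (8.134.53.64 - 8.134.53.127) does not contain 8.134.53.53
  8.134.60.0/22 (8.134.60.0 - 8.134.63.255) does not contain 8.134.53.53
  8.134.176.0/21 (8.134.176.0 - 8.134.183.255) does not contain 8.134.53.53
  8.150.0.0/17 (8.150.0.0 - 8.150.127.255) does not contain 8.134.53.53
  8.132.0.0/17 (8.132.0.0 - 8.132.127.255) does not contain 8.134.53.53
Longest matching prefix is /15 -> next hop ISP-GW.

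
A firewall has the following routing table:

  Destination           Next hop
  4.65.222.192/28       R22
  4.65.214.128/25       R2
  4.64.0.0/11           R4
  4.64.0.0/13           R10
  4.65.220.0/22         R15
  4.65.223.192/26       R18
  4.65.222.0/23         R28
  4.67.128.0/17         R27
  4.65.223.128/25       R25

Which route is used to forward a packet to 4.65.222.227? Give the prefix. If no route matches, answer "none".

Entries matching 4.65.222.227:
  4.64.0.0/11 (4.64.0.0 - 4.95.255.255)
  4.64.0.0/13 (4.64.0.0 - 4.71.255.255)
  4.65.220.0/22 (4.65.220.0 - 4.65.223.255)
  4.65.222.0/23 (4.65.222.0 - 4.65.223.255)
Most specific is 4.65.222.0/23.

4.65.222.0/23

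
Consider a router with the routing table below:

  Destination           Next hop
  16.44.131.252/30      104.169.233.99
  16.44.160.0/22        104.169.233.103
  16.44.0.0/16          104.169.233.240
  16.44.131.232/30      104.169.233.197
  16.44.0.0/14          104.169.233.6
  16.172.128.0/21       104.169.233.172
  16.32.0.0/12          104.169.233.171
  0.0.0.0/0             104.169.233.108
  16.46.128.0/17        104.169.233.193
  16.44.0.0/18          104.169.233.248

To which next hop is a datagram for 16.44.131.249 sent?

104.169.233.240

Routes whose prefix contains 16.44.131.249:
  0.0.0.0/0 (default, matches everything) -> 104.169.233.108
  16.32.0.0/12 (16.32.0.0 - 16.47.255.255) -> 104.169.233.171
  16.44.0.0/14 (16.44.0.0 - 16.47.255.255) -> 104.169.233.6
  16.44.0.0/16 (16.44.0.0 - 16.44.255.255) -> 104.169.233.240
More-specific entries that do NOT match:
  16.44.131.252/30 (16.44.131.252 - 16.44.131.255) does not contain 16.44.131.249
  16.44.131.232/30 (16.44.131.232 - 16.44.131.235) does not contain 16.44.131.249
  16.44.160.0/22 (16.44.160.0 - 16.44.163.255) does not contain 16.44.131.249
  16.172.128.0/21 (16.172.128.0 - 16.172.135.255) does not contain 16.44.131.249
  16.44.0.0/18 (16.44.0.0 - 16.44.63.255) does not contain 16.44.131.249
  16.46.128.0/17 (16.46.128.0 - 16.46.255.255) does not contain 16.44.131.249
Longest matching prefix is /16 -> next hop 104.169.233.240.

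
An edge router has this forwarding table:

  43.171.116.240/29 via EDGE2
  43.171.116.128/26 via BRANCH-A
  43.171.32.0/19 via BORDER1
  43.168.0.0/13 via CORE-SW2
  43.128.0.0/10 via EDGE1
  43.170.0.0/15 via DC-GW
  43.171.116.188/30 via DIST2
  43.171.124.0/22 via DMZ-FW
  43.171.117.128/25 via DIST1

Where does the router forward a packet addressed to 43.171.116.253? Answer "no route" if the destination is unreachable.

Routes whose prefix contains 43.171.116.253:
  43.128.0.0/10 (43.128.0.0 - 43.191.255.255) -> EDGE1
  43.168.0.0/13 (43.168.0.0 - 43.175.255.255) -> CORE-SW2
  43.170.0.0/15 (43.170.0.0 - 43.171.255.255) -> DC-GW
More-specific entries that do NOT match:
  43.171.116.188/30 (43.171.116.188 - 43.171.116.191) does not contain 43.171.116.253
  43.171.116.240/29 (43.171.116.240 - 43.171.116.247) does not contain 43.171.116.253
  43.171.116.128/26 (43.171.116.128 - 43.171.116.191) does not contain 43.171.116.253
  43.171.117.128/25 (43.171.117.128 - 43.171.117.255) does not contain 43.171.116.253
  43.171.124.0/22 (43.171.124.0 - 43.171.127.255) does not contain 43.171.116.253
  43.171.32.0/19 (43.171.32.0 - 43.171.63.255) does not contain 43.171.116.253
Longest matching prefix is /15 -> next hop DC-GW.

DC-GW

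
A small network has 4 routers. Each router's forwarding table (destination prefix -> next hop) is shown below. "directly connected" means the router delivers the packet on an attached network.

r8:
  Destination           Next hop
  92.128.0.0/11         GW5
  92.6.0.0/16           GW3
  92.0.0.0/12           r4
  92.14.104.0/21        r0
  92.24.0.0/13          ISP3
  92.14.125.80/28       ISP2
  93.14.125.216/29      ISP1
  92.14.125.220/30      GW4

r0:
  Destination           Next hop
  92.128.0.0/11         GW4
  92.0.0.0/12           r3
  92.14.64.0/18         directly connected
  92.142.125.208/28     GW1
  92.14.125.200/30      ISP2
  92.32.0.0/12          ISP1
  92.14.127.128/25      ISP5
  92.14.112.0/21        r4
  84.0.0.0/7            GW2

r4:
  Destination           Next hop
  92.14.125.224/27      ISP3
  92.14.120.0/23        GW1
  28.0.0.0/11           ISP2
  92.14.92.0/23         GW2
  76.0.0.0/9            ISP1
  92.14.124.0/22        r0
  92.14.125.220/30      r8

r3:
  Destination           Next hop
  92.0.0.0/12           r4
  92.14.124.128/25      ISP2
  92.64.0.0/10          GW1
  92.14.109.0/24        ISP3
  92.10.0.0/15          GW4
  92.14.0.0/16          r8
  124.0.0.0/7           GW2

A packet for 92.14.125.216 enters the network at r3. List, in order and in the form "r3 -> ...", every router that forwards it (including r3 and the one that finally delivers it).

At r3: longest match for 92.14.125.216 is 92.14.0.0/16 -> r8
At r8: longest match for 92.14.125.216 is 92.0.0.0/12 -> r4
At r4: longest match for 92.14.125.216 is 92.14.124.0/22 -> r0
At r0: longest match for 92.14.125.216 is 92.14.64.0/18 -> directly connected

r3 -> r8 -> r4 -> r0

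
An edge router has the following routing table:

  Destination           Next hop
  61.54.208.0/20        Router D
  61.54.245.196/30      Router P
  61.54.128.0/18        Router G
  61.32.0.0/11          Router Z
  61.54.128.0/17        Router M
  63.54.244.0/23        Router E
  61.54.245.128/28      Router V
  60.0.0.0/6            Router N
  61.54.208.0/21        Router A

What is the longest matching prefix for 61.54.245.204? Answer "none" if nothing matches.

61.54.128.0/17

Entries matching 61.54.245.204:
  60.0.0.0/6 (60.0.0.0 - 63.255.255.255)
  61.32.0.0/11 (61.32.0.0 - 61.63.255.255)
  61.54.128.0/17 (61.54.128.0 - 61.54.255.255)
Most specific is 61.54.128.0/17.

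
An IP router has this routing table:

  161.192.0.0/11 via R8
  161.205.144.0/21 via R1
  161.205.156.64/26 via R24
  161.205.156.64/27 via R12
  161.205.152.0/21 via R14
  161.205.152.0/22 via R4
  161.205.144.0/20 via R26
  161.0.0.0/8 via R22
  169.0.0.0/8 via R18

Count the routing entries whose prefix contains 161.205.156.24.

4

Prefixes containing 161.205.156.24:
  161.0.0.0/8 (161.0.0.0 - 161.255.255.255)
  161.192.0.0/11 (161.192.0.0 - 161.223.255.255)
  161.205.144.0/20 (161.205.144.0 - 161.205.159.255)
  161.205.152.0/21 (161.205.152.0 - 161.205.159.255)
Total matching entries: 4.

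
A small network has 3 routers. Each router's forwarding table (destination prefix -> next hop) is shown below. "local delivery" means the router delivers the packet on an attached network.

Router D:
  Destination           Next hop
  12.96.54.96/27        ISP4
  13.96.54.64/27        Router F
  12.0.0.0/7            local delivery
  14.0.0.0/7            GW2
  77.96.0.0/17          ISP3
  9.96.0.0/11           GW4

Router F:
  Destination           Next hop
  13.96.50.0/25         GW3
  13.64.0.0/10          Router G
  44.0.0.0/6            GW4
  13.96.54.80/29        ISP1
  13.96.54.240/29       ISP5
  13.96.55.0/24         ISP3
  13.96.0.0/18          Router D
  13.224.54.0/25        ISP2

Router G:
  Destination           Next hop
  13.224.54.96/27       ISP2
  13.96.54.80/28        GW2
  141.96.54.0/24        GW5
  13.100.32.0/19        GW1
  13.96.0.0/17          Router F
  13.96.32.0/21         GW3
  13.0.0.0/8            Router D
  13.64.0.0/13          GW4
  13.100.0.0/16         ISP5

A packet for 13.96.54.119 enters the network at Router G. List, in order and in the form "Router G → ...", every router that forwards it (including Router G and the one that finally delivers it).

At Router G: longest match for 13.96.54.119 is 13.96.0.0/17 -> Router F
At Router F: longest match for 13.96.54.119 is 13.96.0.0/18 -> Router D
At Router D: longest match for 13.96.54.119 is 12.0.0.0/7 -> local delivery

Router G → Router F → Router D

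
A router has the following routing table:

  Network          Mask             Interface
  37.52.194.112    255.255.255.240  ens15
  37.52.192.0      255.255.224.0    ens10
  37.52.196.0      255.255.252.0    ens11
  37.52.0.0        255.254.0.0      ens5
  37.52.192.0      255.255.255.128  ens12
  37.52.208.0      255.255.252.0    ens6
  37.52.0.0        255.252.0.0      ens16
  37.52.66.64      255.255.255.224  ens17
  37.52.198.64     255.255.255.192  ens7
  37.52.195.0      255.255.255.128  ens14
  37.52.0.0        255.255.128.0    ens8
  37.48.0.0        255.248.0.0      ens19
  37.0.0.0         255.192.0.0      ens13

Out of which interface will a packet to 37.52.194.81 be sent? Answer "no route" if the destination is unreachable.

Routes whose prefix contains 37.52.194.81:
  37.0.0.0/10 (37.0.0.0 - 37.63.255.255) -> ens13
  37.48.0.0/13 (37.48.0.0 - 37.55.255.255) -> ens19
  37.52.0.0/14 (37.52.0.0 - 37.55.255.255) -> ens16
  37.52.0.0/15 (37.52.0.0 - 37.53.255.255) -> ens5
  37.52.192.0/19 (37.52.192.0 - 37.52.223.255) -> ens10
More-specific entries that do NOT match:
  37.52.194.112/28 (37.52.194.112 - 37.52.194.127) does not contain 37.52.194.81
  37.52.66.64/27 (37.52.66.64 - 37.52.66.95) does not contain 37.52.194.81
  37.52.198.64/26 (37.52.198.64 - 37.52.198.127) does not contain 37.52.194.81
  37.52.192.0/25 (37.52.192.0 - 37.52.192.127) does not contain 37.52.194.81
  37.52.195.0/25 (37.52.195.0 - 37.52.195.127) does not contain 37.52.194.81
  37.52.196.0/22 (37.52.196.0 - 37.52.199.255) does not contain 37.52.194.81
  37.52.208.0/22 (37.52.208.0 - 37.52.211.255) does not contain 37.52.194.81
Longest matching prefix is /19 -> interface ens10.

ens10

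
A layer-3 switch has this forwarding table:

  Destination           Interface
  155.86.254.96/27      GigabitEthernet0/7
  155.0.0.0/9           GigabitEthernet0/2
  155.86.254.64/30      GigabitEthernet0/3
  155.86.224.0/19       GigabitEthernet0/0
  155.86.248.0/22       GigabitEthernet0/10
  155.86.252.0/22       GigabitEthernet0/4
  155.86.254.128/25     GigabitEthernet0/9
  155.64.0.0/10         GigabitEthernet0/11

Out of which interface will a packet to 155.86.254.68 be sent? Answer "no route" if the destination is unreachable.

Routes whose prefix contains 155.86.254.68:
  155.0.0.0/9 (155.0.0.0 - 155.127.255.255) -> GigabitEthernet0/2
  155.64.0.0/10 (155.64.0.0 - 155.127.255.255) -> GigabitEthernet0/11
  155.86.224.0/19 (155.86.224.0 - 155.86.255.255) -> GigabitEthernet0/0
  155.86.252.0/22 (155.86.252.0 - 155.86.255.255) -> GigabitEthernet0/4
More-specific entries that do NOT match:
  155.86.254.64/30 (155.86.254.64 - 155.86.254.67) does not contain 155.86.254.68
  155.86.254.96/27 (155.86.254.96 - 155.86.254.127) does not contain 155.86.254.68
  155.86.254.128/25 (155.86.254.128 - 155.86.254.255) does not contain 155.86.254.68
Longest matching prefix is /22 -> interface GigabitEthernet0/4.

GigabitEthernet0/4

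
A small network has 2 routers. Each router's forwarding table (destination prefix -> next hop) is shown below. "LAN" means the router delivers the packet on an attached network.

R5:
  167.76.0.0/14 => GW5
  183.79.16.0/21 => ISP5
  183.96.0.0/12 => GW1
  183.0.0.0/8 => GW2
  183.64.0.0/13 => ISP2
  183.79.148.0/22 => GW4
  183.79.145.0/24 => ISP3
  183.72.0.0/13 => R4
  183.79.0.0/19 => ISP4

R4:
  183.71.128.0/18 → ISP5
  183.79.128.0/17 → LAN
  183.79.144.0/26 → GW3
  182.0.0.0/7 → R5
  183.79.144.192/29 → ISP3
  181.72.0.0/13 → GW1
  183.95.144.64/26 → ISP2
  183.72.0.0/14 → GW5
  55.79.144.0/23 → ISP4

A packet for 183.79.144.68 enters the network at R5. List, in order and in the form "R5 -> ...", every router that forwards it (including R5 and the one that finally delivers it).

R5 -> R4

At R5: longest match for 183.79.144.68 is 183.72.0.0/13 -> R4
At R4: longest match for 183.79.144.68 is 183.79.128.0/17 -> LAN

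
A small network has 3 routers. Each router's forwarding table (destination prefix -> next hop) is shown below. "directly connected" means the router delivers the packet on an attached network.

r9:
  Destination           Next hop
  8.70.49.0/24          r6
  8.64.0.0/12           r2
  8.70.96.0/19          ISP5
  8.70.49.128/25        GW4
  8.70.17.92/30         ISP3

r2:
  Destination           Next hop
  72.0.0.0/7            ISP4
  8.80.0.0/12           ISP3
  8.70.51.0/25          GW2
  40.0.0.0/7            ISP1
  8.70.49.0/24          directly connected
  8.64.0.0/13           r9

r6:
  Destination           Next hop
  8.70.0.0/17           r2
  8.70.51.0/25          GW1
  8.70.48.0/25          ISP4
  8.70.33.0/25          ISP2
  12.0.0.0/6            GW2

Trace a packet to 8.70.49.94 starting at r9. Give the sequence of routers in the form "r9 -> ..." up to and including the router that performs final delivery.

At r9: longest match for 8.70.49.94 is 8.70.49.0/24 -> r6
At r6: longest match for 8.70.49.94 is 8.70.0.0/17 -> r2
At r2: longest match for 8.70.49.94 is 8.70.49.0/24 -> directly connected

r9 -> r6 -> r2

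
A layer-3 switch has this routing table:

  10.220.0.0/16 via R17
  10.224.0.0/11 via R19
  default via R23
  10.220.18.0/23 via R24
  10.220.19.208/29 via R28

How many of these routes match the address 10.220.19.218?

3

Prefixes containing 10.220.19.218:
  0.0.0.0/0 (default, matches everything)
  10.220.0.0/16 (10.220.0.0 - 10.220.255.255)
  10.220.18.0/23 (10.220.18.0 - 10.220.19.255)
Total matching entries: 3.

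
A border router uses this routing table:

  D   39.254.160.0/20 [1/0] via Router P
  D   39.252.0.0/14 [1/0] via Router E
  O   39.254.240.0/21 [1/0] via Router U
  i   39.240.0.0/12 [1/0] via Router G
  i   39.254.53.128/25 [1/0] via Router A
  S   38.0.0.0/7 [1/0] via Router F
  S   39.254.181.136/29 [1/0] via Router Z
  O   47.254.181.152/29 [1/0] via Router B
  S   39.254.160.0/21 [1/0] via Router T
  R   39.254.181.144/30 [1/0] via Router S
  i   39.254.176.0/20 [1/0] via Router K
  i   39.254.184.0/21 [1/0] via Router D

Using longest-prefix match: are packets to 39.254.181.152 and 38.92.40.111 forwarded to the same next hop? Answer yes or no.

no

39.254.181.152: longest match 39.254.176.0/20 -> Router K
38.92.40.111: longest match 38.0.0.0/7 -> Router F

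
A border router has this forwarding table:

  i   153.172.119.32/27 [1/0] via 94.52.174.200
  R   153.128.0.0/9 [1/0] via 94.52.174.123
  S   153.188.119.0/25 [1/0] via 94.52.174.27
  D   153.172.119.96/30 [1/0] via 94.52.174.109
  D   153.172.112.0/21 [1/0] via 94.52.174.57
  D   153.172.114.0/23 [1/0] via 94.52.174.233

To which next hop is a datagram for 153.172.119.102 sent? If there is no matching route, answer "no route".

94.52.174.57

Routes whose prefix contains 153.172.119.102:
  153.128.0.0/9 (153.128.0.0 - 153.255.255.255) -> 94.52.174.123
  153.172.112.0/21 (153.172.112.0 - 153.172.119.255) -> 94.52.174.57
More-specific entries that do NOT match:
  153.172.119.96/30 (153.172.119.96 - 153.172.119.99) does not contain 153.172.119.102
  153.172.119.32/27 (153.172.119.32 - 153.172.119.63) does not contain 153.172.119.102
  153.188.119.0/25 (153.188.119.0 - 153.188.119.127) does not contain 153.172.119.102
  153.172.114.0/23 (153.172.114.0 - 153.172.115.255) does not contain 153.172.119.102
Longest matching prefix is /21 -> next hop 94.52.174.57.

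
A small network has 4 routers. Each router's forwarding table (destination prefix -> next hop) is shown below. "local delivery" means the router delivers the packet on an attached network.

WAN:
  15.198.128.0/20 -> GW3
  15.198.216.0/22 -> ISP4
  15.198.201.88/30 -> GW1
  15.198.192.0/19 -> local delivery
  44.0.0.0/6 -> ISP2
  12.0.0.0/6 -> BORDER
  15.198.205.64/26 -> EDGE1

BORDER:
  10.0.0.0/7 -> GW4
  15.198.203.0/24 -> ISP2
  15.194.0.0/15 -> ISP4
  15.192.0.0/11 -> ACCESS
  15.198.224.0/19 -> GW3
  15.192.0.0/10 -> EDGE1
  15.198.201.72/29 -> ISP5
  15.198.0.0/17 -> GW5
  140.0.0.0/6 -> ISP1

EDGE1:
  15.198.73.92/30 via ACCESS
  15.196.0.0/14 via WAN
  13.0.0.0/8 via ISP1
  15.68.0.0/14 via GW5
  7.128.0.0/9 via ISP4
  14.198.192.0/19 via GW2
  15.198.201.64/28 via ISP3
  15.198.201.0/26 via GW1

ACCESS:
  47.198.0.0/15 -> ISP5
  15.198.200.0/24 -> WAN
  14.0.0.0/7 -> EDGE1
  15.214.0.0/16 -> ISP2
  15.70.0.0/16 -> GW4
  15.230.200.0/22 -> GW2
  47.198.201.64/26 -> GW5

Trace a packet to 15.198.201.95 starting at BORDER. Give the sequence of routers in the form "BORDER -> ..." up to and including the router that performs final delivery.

BORDER -> ACCESS -> EDGE1 -> WAN

At BORDER: longest match for 15.198.201.95 is 15.192.0.0/11 -> ACCESS
At ACCESS: longest match for 15.198.201.95 is 14.0.0.0/7 -> EDGE1
At EDGE1: longest match for 15.198.201.95 is 15.196.0.0/14 -> WAN
At WAN: longest match for 15.198.201.95 is 15.198.192.0/19 -> local delivery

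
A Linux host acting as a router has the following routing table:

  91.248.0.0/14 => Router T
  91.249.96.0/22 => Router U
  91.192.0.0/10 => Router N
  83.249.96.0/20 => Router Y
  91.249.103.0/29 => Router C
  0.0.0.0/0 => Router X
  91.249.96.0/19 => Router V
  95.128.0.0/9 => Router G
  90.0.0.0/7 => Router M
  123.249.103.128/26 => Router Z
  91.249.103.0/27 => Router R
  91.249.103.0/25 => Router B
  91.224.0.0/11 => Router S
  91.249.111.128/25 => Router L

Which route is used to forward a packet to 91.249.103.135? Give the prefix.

91.249.96.0/19

Entries matching 91.249.103.135:
  0.0.0.0/0 (default, matches everything)
  90.0.0.0/7 (90.0.0.0 - 91.255.255.255)
  91.192.0.0/10 (91.192.0.0 - 91.255.255.255)
  91.224.0.0/11 (91.224.0.0 - 91.255.255.255)
  91.248.0.0/14 (91.248.0.0 - 91.251.255.255)
  91.249.96.0/19 (91.249.96.0 - 91.249.127.255)
Most specific is 91.249.96.0/19.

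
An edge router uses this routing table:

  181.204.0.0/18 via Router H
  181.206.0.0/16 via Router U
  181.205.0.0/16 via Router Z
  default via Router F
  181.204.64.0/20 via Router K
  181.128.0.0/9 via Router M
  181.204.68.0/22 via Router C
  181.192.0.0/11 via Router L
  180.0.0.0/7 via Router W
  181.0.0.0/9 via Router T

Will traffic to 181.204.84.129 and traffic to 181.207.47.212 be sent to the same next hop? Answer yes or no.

yes

181.204.84.129: longest match 181.192.0.0/11 -> Router L
181.207.47.212: longest match 181.192.0.0/11 -> Router L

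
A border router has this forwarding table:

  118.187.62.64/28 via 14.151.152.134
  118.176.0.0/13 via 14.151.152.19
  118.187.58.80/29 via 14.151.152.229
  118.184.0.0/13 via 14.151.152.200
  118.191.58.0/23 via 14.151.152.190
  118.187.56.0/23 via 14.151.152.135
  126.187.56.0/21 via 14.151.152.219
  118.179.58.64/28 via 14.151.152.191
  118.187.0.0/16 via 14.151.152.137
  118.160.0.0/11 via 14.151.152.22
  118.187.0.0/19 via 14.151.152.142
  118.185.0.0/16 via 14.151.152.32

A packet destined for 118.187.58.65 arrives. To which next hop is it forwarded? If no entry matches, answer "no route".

14.151.152.137

Routes whose prefix contains 118.187.58.65:
  118.160.0.0/11 (118.160.0.0 - 118.191.255.255) -> 14.151.152.22
  118.184.0.0/13 (118.184.0.0 - 118.191.255.255) -> 14.151.152.200
  118.187.0.0/16 (118.187.0.0 - 118.187.255.255) -> 14.151.152.137
More-specific entries that do NOT match:
  118.187.58.80/29 (118.187.58.80 - 118.187.58.87) does not contain 118.187.58.65
  118.187.62.64/28 (118.187.62.64 - 118.187.62.79) does not contain 118.187.58.65
  118.179.58.64/28 (118.179.58.64 - 118.179.58.79) does not contain 118.187.58.65
  118.191.58.0/23 (118.191.58.0 - 118.191.59.255) does not contain 118.187.58.65
  118.187.56.0/23 (118.187.56.0 - 118.187.57.255) does not contain 118.187.58.65
  126.187.56.0/21 (126.187.56.0 - 126.187.63.255) does not contain 118.187.58.65
  118.187.0.0/19 (118.187.0.0 - 118.187.31.255) does not contain 118.187.58.65
Longest matching prefix is /16 -> next hop 14.151.152.137.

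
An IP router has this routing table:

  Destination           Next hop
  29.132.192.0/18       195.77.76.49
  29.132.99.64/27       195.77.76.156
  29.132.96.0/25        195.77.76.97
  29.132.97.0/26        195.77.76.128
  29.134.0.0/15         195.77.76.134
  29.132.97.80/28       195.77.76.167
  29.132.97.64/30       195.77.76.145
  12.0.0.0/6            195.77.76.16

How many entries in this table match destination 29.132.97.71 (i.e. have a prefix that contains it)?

0

No listed prefix contains 29.132.97.71.
Total matching entries: 0.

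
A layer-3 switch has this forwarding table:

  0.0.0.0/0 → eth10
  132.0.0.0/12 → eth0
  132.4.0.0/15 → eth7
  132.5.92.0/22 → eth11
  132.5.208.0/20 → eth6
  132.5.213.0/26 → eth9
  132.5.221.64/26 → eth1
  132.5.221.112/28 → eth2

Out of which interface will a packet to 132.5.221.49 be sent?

eth6

Routes whose prefix contains 132.5.221.49:
  0.0.0.0/0 (default, matches everything) -> eth10
  132.0.0.0/12 (132.0.0.0 - 132.15.255.255) -> eth0
  132.4.0.0/15 (132.4.0.0 - 132.5.255.255) -> eth7
  132.5.208.0/20 (132.5.208.0 - 132.5.223.255) -> eth6
More-specific entries that do NOT match:
  132.5.221.112/28 (132.5.221.112 - 132.5.221.127) does not contain 132.5.221.49
  132.5.213.0/26 (132.5.213.0 - 132.5.213.63) does not contain 132.5.221.49
  132.5.221.64/26 (132.5.221.64 - 132.5.221.127) does not contain 132.5.221.49
  132.5.92.0/22 (132.5.92.0 - 132.5.95.255) does not contain 132.5.221.49
Longest matching prefix is /20 -> interface eth6.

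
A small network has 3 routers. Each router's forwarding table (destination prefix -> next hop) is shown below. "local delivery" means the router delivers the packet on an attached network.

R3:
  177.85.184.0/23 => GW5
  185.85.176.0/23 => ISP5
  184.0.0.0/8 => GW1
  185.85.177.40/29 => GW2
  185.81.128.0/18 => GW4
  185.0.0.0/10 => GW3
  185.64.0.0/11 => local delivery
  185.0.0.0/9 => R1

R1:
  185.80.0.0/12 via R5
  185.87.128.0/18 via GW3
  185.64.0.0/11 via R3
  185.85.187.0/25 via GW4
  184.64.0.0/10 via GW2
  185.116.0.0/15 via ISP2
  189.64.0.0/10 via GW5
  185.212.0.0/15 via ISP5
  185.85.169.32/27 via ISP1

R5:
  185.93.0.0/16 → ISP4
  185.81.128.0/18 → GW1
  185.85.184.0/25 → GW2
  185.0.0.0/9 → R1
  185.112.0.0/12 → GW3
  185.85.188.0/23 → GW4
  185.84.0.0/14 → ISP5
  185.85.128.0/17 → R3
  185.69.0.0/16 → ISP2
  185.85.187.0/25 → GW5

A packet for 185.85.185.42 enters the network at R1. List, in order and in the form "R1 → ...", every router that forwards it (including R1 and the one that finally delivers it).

At R1: longest match for 185.85.185.42 is 185.80.0.0/12 -> R5
At R5: longest match for 185.85.185.42 is 185.85.128.0/17 -> R3
At R3: longest match for 185.85.185.42 is 185.64.0.0/11 -> local delivery

R1 → R5 → R3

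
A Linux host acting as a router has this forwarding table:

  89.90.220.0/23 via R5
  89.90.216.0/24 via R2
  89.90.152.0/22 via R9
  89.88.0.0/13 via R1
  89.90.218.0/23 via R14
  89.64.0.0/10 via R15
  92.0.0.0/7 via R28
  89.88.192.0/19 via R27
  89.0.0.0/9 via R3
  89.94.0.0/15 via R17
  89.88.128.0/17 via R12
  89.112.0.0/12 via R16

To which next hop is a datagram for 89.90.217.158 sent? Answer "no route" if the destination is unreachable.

Routes whose prefix contains 89.90.217.158:
  89.0.0.0/9 (89.0.0.0 - 89.127.255.255) -> R3
  89.64.0.0/10 (89.64.0.0 - 89.127.255.255) -> R15
  89.88.0.0/13 (89.88.0.0 - 89.95.255.255) -> R1
More-specific entries that do NOT match:
  89.90.216.0/24 (89.90.216.0 - 89.90.216.255) does not contain 89.90.217.158
  89.90.220.0/23 (89.90.220.0 - 89.90.221.255) does not contain 89.90.217.158
  89.90.218.0/23 (89.90.218.0 - 89.90.219.255) does not contain 89.90.217.158
  89.90.152.0/22 (89.90.152.0 - 89.90.155.255) does not contain 89.90.217.158
  89.88.192.0/19 (89.88.192.0 - 89.88.223.255) does not contain 89.90.217.158
  89.88.128.0/17 (89.88.128.0 - 89.88.255.255) does not contain 89.90.217.158
  89.94.0.0/15 (89.94.0.0 - 89.95.255.255) does not contain 89.90.217.158
Longest matching prefix is /13 -> next hop R1.

R1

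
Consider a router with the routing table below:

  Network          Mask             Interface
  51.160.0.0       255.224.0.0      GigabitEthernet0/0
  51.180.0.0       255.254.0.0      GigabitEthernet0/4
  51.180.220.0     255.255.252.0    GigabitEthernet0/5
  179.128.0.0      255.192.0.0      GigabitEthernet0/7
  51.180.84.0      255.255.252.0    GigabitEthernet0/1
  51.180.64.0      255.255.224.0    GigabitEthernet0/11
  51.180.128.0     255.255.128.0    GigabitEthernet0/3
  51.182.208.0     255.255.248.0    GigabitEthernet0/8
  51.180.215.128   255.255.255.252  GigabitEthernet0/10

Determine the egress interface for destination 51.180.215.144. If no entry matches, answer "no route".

Routes whose prefix contains 51.180.215.144:
  51.160.0.0/11 (51.160.0.0 - 51.191.255.255) -> GigabitEthernet0/0
  51.180.0.0/15 (51.180.0.0 - 51.181.255.255) -> GigabitEthernet0/4
  51.180.128.0/17 (51.180.128.0 - 51.180.255.255) -> GigabitEthernet0/3
More-specific entries that do NOT match:
  51.180.215.128/30 (51.180.215.128 - 51.180.215.131) does not contain 51.180.215.144
  51.180.220.0/22 (51.180.220.0 - 51.180.223.255) does not contain 51.180.215.144
  51.180.84.0/22 (51.180.84.0 - 51.180.87.255) does not contain 51.180.215.144
  51.182.208.0/21 (51.182.208.0 - 51.182.215.255) does not contain 51.180.215.144
  51.180.64.0/19 (51.180.64.0 - 51.180.95.255) does not contain 51.180.215.144
Longest matching prefix is /17 -> interface GigabitEthernet0/3.

GigabitEthernet0/3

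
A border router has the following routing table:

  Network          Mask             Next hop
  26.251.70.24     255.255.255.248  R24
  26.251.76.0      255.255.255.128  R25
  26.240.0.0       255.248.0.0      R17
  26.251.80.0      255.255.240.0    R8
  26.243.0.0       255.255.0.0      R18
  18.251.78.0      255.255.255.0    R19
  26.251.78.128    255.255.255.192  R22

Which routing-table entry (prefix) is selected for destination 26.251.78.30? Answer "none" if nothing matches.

26.251.78.30 is outside every listed prefix and there is no default route.

none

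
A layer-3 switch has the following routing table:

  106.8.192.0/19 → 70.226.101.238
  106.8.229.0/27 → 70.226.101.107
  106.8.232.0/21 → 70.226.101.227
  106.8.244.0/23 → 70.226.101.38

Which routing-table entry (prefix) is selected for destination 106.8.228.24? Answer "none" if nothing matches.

none

106.8.228.24 is outside every listed prefix and there is no default route.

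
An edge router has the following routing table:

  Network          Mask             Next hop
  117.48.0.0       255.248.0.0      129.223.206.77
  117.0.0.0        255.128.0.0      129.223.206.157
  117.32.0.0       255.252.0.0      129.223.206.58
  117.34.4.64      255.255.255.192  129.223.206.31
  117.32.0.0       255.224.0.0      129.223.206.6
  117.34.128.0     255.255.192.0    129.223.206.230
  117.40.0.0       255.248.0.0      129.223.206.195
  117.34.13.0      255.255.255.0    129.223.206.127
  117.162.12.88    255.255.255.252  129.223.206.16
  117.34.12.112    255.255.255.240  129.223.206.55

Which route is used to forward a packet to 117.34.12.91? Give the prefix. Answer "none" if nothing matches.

Entries matching 117.34.12.91:
  117.0.0.0/9 (117.0.0.0 - 117.127.255.255)
  117.32.0.0/11 (117.32.0.0 - 117.63.255.255)
  117.32.0.0/14 (117.32.0.0 - 117.35.255.255)
Most specific is 117.32.0.0/14.

117.32.0.0/14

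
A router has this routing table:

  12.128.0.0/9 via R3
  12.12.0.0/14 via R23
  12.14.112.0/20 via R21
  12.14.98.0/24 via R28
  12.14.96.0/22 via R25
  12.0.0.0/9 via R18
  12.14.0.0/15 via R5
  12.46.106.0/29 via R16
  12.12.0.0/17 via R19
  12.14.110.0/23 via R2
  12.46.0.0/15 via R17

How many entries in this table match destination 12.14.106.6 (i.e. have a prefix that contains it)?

Prefixes containing 12.14.106.6:
  12.0.0.0/9 (12.0.0.0 - 12.127.255.255)
  12.12.0.0/14 (12.12.0.0 - 12.15.255.255)
  12.14.0.0/15 (12.14.0.0 - 12.15.255.255)
Total matching entries: 3.

3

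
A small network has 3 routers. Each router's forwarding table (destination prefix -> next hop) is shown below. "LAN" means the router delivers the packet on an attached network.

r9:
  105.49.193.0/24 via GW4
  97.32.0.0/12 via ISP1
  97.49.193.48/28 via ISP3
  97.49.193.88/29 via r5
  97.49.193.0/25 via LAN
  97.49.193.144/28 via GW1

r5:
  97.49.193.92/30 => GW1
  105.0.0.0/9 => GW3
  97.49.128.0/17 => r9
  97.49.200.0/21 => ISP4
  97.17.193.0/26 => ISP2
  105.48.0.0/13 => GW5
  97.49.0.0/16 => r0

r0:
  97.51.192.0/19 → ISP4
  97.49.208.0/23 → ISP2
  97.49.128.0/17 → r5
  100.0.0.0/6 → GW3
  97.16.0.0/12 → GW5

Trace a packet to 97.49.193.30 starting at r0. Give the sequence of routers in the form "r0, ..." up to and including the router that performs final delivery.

r0, r5, r9

At r0: longest match for 97.49.193.30 is 97.49.128.0/17 -> r5
At r5: longest match for 97.49.193.30 is 97.49.128.0/17 -> r9
At r9: longest match for 97.49.193.30 is 97.49.193.0/25 -> LAN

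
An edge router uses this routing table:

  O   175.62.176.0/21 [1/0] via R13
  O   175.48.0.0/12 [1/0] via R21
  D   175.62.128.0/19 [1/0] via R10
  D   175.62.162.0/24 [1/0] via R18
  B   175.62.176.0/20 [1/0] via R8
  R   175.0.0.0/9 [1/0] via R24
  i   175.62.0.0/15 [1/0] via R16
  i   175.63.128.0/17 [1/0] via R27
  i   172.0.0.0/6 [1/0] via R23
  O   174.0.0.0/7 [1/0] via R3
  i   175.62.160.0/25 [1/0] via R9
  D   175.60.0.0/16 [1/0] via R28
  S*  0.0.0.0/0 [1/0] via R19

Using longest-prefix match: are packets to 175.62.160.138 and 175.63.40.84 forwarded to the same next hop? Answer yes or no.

175.62.160.138: longest match 175.62.0.0/15 -> R16
175.63.40.84: longest match 175.62.0.0/15 -> R16

yes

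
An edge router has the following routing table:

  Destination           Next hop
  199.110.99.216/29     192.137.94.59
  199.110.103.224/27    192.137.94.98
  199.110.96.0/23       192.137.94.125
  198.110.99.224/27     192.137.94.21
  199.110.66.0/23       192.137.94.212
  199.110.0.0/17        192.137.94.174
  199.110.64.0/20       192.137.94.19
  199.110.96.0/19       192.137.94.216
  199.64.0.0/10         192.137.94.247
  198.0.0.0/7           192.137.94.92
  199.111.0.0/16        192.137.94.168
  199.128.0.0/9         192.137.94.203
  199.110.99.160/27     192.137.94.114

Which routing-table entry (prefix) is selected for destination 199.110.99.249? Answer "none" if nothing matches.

199.110.96.0/19

Entries matching 199.110.99.249:
  198.0.0.0/7 (198.0.0.0 - 199.255.255.255)
  199.64.0.0/10 (199.64.0.0 - 199.127.255.255)
  199.110.0.0/17 (199.110.0.0 - 199.110.127.255)
  199.110.96.0/19 (199.110.96.0 - 199.110.127.255)
Most specific is 199.110.96.0/19.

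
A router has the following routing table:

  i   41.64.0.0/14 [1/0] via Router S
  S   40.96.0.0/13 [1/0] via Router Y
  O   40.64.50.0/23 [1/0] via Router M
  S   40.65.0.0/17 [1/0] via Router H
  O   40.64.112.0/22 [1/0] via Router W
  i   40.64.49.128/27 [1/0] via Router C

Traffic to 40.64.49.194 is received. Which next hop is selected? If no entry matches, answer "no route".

No entry's prefix contains 40.64.49.194; there is no default route.

no route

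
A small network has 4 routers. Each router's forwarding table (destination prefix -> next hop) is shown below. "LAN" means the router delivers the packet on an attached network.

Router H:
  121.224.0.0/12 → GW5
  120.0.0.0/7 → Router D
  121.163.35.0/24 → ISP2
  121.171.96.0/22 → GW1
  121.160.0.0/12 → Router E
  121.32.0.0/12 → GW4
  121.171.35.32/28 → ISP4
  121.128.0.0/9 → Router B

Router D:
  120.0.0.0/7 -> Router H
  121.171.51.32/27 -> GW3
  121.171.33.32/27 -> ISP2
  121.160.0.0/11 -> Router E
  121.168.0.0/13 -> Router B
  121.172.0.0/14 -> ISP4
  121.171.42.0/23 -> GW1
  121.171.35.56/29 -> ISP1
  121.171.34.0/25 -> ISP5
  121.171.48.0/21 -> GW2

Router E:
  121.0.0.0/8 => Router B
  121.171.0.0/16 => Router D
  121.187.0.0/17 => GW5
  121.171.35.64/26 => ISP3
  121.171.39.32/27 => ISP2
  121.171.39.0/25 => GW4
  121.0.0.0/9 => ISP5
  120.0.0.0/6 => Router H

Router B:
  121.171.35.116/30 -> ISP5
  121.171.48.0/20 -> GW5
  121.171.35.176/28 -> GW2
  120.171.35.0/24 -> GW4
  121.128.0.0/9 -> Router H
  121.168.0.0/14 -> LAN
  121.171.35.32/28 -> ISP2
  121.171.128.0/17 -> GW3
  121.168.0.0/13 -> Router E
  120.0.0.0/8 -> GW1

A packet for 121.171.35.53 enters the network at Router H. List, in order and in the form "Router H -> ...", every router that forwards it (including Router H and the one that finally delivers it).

At Router H: longest match for 121.171.35.53 is 121.160.0.0/12 -> Router E
At Router E: longest match for 121.171.35.53 is 121.171.0.0/16 -> Router D
At Router D: longest match for 121.171.35.53 is 121.168.0.0/13 -> Router B
At Router B: longest match for 121.171.35.53 is 121.168.0.0/14 -> LAN

Router H -> Router E -> Router D -> Router B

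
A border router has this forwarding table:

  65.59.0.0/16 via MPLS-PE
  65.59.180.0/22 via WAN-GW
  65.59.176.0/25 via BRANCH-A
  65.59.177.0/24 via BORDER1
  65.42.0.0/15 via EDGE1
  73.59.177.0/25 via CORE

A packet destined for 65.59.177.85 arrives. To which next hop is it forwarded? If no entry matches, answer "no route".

Routes whose prefix contains 65.59.177.85:
  65.59.0.0/16 (65.59.0.0 - 65.59.255.255) -> MPLS-PE
  65.59.177.0/24 (65.59.177.0 - 65.59.177.255) -> BORDER1
More-specific entries that do NOT match:
  65.59.176.0/25 (65.59.176.0 - 65.59.176.127) does not contain 65.59.177.85
  73.59.177.0/25 (73.59.177.0 - 73.59.177.127) does not contain 65.59.177.85
Longest matching prefix is /24 -> next hop BORDER1.

BORDER1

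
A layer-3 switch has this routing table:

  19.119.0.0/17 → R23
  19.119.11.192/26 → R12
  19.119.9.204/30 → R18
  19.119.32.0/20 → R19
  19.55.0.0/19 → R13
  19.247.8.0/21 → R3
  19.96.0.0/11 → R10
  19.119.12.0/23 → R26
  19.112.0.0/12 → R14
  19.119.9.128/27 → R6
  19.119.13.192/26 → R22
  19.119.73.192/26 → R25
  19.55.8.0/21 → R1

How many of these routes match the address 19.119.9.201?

Prefixes containing 19.119.9.201:
  19.96.0.0/11 (19.96.0.0 - 19.127.255.255)
  19.112.0.0/12 (19.112.0.0 - 19.127.255.255)
  19.119.0.0/17 (19.119.0.0 - 19.119.127.255)
Total matching entries: 3.

3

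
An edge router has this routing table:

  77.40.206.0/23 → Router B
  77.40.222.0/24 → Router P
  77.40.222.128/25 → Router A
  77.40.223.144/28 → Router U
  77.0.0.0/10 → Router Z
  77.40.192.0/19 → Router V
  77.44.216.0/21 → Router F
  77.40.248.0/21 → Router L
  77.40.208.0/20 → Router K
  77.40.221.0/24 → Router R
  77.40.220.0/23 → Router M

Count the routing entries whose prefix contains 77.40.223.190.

3

Prefixes containing 77.40.223.190:
  77.0.0.0/10 (77.0.0.0 - 77.63.255.255)
  77.40.192.0/19 (77.40.192.0 - 77.40.223.255)
  77.40.208.0/20 (77.40.208.0 - 77.40.223.255)
Total matching entries: 3.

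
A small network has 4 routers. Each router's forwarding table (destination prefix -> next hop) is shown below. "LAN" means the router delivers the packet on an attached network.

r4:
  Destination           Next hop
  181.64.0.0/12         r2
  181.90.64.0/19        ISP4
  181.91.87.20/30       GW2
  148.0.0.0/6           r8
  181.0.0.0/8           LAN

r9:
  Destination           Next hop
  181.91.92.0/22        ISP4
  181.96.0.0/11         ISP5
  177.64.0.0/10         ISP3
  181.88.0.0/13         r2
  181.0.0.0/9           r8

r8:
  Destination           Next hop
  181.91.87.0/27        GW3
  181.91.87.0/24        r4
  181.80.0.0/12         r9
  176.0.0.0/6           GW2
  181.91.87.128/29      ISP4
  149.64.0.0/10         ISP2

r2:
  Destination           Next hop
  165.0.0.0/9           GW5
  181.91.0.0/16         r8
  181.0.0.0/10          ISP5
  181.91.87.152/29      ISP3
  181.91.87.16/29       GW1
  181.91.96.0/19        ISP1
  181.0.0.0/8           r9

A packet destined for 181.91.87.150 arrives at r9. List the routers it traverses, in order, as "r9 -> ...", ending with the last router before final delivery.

r9 -> r2 -> r8 -> r4

At r9: longest match for 181.91.87.150 is 181.88.0.0/13 -> r2
At r2: longest match for 181.91.87.150 is 181.91.0.0/16 -> r8
At r8: longest match for 181.91.87.150 is 181.91.87.0/24 -> r4
At r4: longest match for 181.91.87.150 is 181.0.0.0/8 -> LAN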